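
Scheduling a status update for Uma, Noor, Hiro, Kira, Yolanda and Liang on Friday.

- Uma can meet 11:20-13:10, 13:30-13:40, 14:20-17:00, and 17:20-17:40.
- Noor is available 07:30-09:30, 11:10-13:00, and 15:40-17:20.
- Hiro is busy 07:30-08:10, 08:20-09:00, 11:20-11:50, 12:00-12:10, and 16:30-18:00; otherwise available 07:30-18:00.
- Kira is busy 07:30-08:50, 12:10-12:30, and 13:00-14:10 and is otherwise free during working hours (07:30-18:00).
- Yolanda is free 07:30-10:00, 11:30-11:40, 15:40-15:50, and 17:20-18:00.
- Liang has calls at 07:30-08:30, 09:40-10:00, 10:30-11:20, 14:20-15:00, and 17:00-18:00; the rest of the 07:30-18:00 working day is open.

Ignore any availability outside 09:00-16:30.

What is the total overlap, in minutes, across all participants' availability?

Hiro free within 07:30–18:00: 08:10–08:20, 09:00–11:20, 11:50–12:00, 12:10–16:30.
Kira free within 07:30–18:00: 08:50–12:10, 12:30–13:00, 14:10–18:00.
Liang free within 07:30–18:00: 08:30–09:40, 10:00–10:30, 11:20–14:20, 15:00–17:00.
Uma ∩ Noor: 11:20–13:00, 15:40–17:00.
Uma ∩ Noor ∩ Hiro: 11:50–12:00, 12:10–13:00, 15:40–16:30.
Uma ∩ Noor ∩ Hiro ∩ Kira: 11:50–12:00, 12:30–13:00, 15:40–16:30.
Uma ∩ Noor ∩ Hiro ∩ Kira ∩ Yolanda: 15:40–15:50.
Uma ∩ Noor ∩ Hiro ∩ Kira ∩ Yolanda ∩ Liang: 15:40–15:50.
Restricted to 09:00–16:30: 15:40–15:50.
Total common minutes: 10.

10 minutes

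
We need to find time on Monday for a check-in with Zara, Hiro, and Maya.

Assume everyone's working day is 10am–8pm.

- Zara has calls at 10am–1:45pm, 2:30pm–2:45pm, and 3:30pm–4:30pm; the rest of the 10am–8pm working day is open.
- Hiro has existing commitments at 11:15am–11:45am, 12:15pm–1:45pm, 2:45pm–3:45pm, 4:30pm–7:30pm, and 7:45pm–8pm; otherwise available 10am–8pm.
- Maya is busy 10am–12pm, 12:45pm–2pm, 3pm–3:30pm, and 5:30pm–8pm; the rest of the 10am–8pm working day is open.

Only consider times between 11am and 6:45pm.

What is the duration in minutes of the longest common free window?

30 minutes

Zara free within 10:00–20:00: 13:45–14:30, 14:45–15:30, 16:30–20:00.
Hiro free within 10:00–20:00: 10:00–11:15, 11:45–12:15, 13:45–14:45, 15:45–16:30, 19:30–19:45.
Maya free within 10:00–20:00: 12:00–12:45, 14:00–15:00, 15:30–17:30.
Zara ∩ Hiro: 13:45–14:30, 19:30–19:45.
Zara ∩ Hiro ∩ Maya: 14:00–14:30.
Restricted to 11:00–18:45: 14:00–14:30.
Single common window of 30 minutes.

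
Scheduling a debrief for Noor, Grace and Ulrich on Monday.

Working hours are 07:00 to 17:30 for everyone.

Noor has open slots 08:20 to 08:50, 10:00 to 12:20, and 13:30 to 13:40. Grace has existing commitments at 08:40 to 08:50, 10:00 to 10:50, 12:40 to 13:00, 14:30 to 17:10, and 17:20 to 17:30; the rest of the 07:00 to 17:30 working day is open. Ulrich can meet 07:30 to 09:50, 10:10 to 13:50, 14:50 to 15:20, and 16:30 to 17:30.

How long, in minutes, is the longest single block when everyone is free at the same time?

90 minutes

Grace free within 07:00–17:30: 07:00–08:40, 08:50–10:00, 10:50–12:40, 13:00–14:30, 17:10–17:20.
Noor ∩ Grace: 08:20–08:40, 10:50–12:20, 13:30–13:40.
Noor ∩ Grace ∩ Ulrich: 08:20–08:40, 10:50–12:20, 13:30–13:40.
Common window lengths: 20, 90, 10 min; longest is 90.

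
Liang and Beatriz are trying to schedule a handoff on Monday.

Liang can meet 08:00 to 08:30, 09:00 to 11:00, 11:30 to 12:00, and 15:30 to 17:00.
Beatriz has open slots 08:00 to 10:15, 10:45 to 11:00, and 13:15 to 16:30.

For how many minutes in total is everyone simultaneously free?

180 minutes

Liang ∩ Beatriz: 08:00–08:30, 09:00–10:15, 10:45–11:00, 15:30–16:30.
Total common minutes: 30 + 75 + 15 + 60 = 180.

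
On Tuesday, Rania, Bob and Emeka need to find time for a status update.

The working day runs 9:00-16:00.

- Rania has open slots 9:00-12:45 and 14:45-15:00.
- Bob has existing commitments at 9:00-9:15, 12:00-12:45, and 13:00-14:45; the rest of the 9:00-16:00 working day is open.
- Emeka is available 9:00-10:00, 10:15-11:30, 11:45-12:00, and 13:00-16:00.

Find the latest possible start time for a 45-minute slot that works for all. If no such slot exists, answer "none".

Bob free within 09:00–16:00: 09:15–12:00, 12:45–13:00, 14:45–16:00.
Rania ∩ Bob: 09:15–12:00, 14:45–15:00.
Rania ∩ Bob ∩ Emeka: 09:15–10:00, 10:15–11:30, 11:45–12:00, 14:45–15:00.
Windows ≥ 45 min: 09:15–10:00, 10:15–11:30.
Latest start in the last window 10:15–11:30 is 11:30 − 45 min = 10:45.

10:45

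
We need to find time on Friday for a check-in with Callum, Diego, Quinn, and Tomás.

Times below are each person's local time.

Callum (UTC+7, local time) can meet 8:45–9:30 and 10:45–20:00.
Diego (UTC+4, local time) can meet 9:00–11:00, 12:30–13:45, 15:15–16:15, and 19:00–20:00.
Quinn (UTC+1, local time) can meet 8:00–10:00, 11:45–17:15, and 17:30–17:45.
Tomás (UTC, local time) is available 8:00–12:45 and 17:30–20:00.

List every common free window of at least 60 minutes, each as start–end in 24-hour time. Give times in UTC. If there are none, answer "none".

Callum → UTC: 01:45–02:30, 03:45–13:00.
Diego → UTC: 05:00–07:00, 08:30–09:45, 11:15–12:15, 15:00–16:00.
Quinn → UTC: 07:00–09:00, 10:45–16:15, 16:30–16:45.
Tomás → UTC: 08:00–12:45, 17:30–20:00.
Callum ∩ Diego: 05:00–07:00, 08:30–09:45, 11:15–12:15.
Callum ∩ Diego ∩ Quinn: 08:30–09:00, 11:15–12:15.
Callum ∩ Diego ∩ Quinn ∩ Tomás: 08:30–09:00, 11:15–12:15.
Windows ≥ 60 min: 11:15–12:15.

11:15–12:15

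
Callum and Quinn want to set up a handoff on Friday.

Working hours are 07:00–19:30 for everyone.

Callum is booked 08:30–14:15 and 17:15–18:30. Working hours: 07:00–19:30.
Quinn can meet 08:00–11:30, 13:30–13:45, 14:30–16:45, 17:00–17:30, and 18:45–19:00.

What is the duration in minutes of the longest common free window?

135 minutes

Callum free within 07:00–19:30: 07:00–08:30, 14:15–17:15, 18:30–19:30.
Callum ∩ Quinn: 08:00–08:30, 14:30–16:45, 17:00–17:15, 18:45–19:00.
Common window lengths: 30, 135, 15, 15 min; longest is 135.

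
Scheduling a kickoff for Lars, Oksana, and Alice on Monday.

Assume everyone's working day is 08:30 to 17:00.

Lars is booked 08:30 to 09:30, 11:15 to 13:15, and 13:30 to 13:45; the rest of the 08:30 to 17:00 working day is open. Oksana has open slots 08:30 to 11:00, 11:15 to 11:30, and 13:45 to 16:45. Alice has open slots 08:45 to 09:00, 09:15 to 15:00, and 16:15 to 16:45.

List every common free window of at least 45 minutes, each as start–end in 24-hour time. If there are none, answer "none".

Lars free within 08:30–17:00: 09:30–11:15, 13:15–13:30, 13:45–17:00.
Lars ∩ Oksana: 09:30–11:00, 13:45–16:45.
Lars ∩ Oksana ∩ Alice: 09:30–11:00, 13:45–15:00, 16:15–16:45.
Windows ≥ 45 min: 09:30–11:00, 13:45–15:00.

09:30–11:00, 13:45–15:00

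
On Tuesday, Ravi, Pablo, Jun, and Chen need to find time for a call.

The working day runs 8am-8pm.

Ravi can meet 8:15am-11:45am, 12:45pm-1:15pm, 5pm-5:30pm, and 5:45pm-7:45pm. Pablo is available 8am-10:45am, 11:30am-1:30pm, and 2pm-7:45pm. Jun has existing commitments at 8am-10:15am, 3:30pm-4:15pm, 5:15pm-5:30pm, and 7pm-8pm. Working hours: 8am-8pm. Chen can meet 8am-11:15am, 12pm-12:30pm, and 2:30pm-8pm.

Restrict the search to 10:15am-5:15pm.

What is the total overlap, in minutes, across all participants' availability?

Jun free within 08:00–20:00: 10:15–15:30, 16:15–17:15, 17:30–19:00.
Ravi ∩ Pablo: 08:15–10:45, 11:30–11:45, 12:45–13:15, 17:00–17:30, 17:45–19:45.
Ravi ∩ Pablo ∩ Jun: 10:15–10:45, 11:30–11:45, 12:45–13:15, 17:00–17:15, 17:45–19:00.
Ravi ∩ Pablo ∩ Jun ∩ Chen: 10:15–10:45, 17:00–17:15, 17:45–19:00.
Restricted to 10:15–17:15: 10:15–10:45, 17:00–17:15.
Total common minutes: 30 + 15 = 45.

45 minutes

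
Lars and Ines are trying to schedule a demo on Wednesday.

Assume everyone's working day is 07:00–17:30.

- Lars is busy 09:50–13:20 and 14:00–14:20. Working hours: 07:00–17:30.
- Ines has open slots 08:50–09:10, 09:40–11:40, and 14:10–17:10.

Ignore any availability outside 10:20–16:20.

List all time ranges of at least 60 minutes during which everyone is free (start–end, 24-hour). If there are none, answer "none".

Lars free within 07:00–17:30: 07:00–09:50, 13:20–14:00, 14:20–17:30.
Lars ∩ Ines: 08:50–09:10, 09:40–09:50, 14:20–17:10.
Restricted to 10:20–16:20: 14:20–16:20.
Windows ≥ 60 min: 14:20–16:20.

14:20–16:20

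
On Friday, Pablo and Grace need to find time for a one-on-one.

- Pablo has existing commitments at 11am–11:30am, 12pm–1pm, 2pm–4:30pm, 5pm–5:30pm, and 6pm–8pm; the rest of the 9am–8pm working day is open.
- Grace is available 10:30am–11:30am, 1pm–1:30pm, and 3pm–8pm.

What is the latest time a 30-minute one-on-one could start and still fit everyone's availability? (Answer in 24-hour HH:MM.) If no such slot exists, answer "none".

Pablo free within 09:00–20:00: 09:00–11:00, 11:30–12:00, 13:00–14:00, 16:30–17:00, 17:30–18:00.
Pablo ∩ Grace: 10:30–11:00, 13:00–13:30, 16:30–17:00, 17:30–18:00.
Windows ≥ 30 min: 10:30–11:00, 13:00–13:30, 16:30–17:00, 17:30–18:00.
Latest start in the last window 17:30–18:00 is 18:00 − 30 min = 17:30.

17:30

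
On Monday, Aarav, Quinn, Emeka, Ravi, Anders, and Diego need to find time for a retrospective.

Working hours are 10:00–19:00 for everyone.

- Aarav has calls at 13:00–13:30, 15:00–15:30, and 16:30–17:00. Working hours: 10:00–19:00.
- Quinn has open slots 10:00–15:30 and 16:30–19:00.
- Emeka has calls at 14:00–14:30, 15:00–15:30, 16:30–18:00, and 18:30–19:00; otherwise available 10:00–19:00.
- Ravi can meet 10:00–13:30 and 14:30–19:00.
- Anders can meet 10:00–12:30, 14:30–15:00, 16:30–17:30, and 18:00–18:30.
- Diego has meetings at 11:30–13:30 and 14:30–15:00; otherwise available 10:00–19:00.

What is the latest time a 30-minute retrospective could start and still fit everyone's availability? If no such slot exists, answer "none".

18:00

Aarav free within 10:00–19:00: 10:00–13:00, 13:30–15:00, 15:30–16:30, 17:00–19:00.
Emeka free within 10:00–19:00: 10:00–14:00, 14:30–15:00, 15:30–16:30, 18:00–18:30.
Diego free within 10:00–19:00: 10:00–11:30, 13:30–14:30, 15:00–19:00.
Aarav ∩ Quinn: 10:00–13:00, 13:30–15:00, 17:00–19:00.
Aarav ∩ Quinn ∩ Emeka: 10:00–13:00, 13:30–14:00, 14:30–15:00, 18:00–18:30.
Aarav ∩ Quinn ∩ Emeka ∩ Ravi: 10:00–13:00, 14:30–15:00, 18:00–18:30.
Aarav ∩ Quinn ∩ Emeka ∩ Ravi ∩ Anders: 10:00–12:30, 14:30–15:00, 18:00–18:30.
Aarav ∩ Quinn ∩ Emeka ∩ Ravi ∩ Anders ∩ Diego: 10:00–11:30, 18:00–18:30.
Windows ≥ 30 min: 10:00–11:30, 18:00–18:30.
Latest start in the last window 18:00–18:30 is 18:30 − 30 min = 18:00.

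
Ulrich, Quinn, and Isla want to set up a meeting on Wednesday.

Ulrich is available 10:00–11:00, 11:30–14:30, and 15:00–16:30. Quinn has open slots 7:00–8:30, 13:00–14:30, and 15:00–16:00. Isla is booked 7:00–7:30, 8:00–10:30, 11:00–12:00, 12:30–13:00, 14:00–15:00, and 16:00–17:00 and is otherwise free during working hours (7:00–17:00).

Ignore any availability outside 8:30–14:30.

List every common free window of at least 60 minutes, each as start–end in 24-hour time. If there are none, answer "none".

Isla free within 07:00–17:00: 07:30–08:00, 10:30–11:00, 12:00–12:30, 13:00–14:00, 15:00–16:00.
Ulrich ∩ Quinn: 13:00–14:30, 15:00–16:00.
Ulrich ∩ Quinn ∩ Isla: 13:00–14:00, 15:00–16:00.
Restricted to 08:30–14:30: 13:00–14:00.
Windows ≥ 60 min: 13:00–14:00.

13:00–14:00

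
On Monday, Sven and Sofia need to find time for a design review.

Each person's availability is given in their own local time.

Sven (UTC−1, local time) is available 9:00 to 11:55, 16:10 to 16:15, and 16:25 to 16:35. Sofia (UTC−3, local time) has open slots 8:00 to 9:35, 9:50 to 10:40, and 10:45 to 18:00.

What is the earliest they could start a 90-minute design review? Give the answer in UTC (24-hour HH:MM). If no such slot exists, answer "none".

Sven → UTC: 10:00–12:55, 17:10–17:15, 17:25–17:35.
Sofia → UTC: 11:00–12:35, 12:50–13:40, 13:45–21:00.
Sven ∩ Sofia: 11:00–12:35, 12:50–12:55, 17:10–17:15, 17:25–17:35.
Windows ≥ 90 min: 11:00–12:35.
Earliest such window starts at 11:00.

11:00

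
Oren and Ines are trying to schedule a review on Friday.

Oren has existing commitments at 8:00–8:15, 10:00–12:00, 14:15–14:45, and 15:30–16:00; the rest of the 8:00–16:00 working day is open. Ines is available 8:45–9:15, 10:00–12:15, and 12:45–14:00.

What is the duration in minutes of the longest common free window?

Oren free within 08:00–16:00: 08:15–10:00, 12:00–14:15, 14:45–15:30.
Oren ∩ Ines: 08:45–09:15, 12:00–12:15, 12:45–14:00.
Common window lengths: 30, 15, 75 min; longest is 75.

75 minutes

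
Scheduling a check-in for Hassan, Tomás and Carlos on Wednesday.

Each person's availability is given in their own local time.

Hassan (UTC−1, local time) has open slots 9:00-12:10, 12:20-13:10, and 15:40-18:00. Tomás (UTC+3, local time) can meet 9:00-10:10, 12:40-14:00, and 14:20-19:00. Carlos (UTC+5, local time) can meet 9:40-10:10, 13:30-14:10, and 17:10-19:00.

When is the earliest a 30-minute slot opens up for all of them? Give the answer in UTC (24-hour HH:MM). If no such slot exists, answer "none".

12:10

Hassan → UTC: 10:00–13:10, 13:20–14:10, 16:40–19:00.
Tomás → UTC: 06:00–07:10, 09:40–11:00, 11:20–16:00.
Carlos → UTC: 04:40–05:10, 08:30–09:10, 12:10–14:00.
Hassan ∩ Tomás: 10:00–11:00, 11:20–13:10, 13:20–14:10.
Hassan ∩ Tomás ∩ Carlos: 12:10–13:10, 13:20–14:00.
Windows ≥ 30 min: 12:10–13:10, 13:20–14:00.
Earliest such window starts at 12:10.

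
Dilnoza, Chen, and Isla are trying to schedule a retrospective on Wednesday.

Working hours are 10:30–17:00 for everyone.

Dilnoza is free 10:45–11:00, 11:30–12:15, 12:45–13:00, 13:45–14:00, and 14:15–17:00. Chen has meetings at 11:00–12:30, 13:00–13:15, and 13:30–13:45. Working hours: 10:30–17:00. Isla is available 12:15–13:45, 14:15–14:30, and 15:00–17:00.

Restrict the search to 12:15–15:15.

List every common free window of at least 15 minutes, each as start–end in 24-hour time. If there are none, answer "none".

Chen free within 10:30–17:00: 10:30–11:00, 12:30–13:00, 13:15–13:30, 13:45–17:00.
Dilnoza ∩ Chen: 10:45–11:00, 12:45–13:00, 13:45–14:00, 14:15–17:00.
Dilnoza ∩ Chen ∩ Isla: 12:45–13:00, 14:15–14:30, 15:00–17:00.
Restricted to 12:15–15:15: 12:45–13:00, 14:15–14:30, 15:00–15:15.
Windows ≥ 15 min: 12:45–13:00, 14:15–14:30, 15:00–15:15.

12:45–13:00, 14:15–14:30, 15:00–15:15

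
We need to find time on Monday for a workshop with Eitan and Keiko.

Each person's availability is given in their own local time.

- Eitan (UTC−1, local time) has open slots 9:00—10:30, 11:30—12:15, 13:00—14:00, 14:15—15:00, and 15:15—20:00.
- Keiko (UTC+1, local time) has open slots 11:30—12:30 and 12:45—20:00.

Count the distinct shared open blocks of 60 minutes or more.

Eitan → UTC: 10:00–11:30, 12:30–13:15, 14:00–15:00, 15:15–16:00, 16:15–21:00.
Keiko → UTC: 10:30–11:30, 11:45–19:00.
Eitan ∩ Keiko: 10:30–11:30, 12:30–13:15, 14:00–15:00, 15:15–16:00, 16:15–19:00.
Windows ≥ 60 min: 10:30–11:30, 14:00–15:00, 16:15–19:00.
That's 3 windows.

3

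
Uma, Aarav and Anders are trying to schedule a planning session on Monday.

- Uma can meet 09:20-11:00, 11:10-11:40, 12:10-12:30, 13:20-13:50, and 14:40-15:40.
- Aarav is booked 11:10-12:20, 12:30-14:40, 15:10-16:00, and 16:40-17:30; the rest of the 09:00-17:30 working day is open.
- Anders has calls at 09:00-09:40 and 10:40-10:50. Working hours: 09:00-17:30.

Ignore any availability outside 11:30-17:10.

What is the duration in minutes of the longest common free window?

Aarav free within 09:00–17:30: 09:00–11:10, 12:20–12:30, 14:40–15:10, 16:00–16:40.
Anders free within 09:00–17:30: 09:40–10:40, 10:50–17:30.
Uma ∩ Aarav: 09:20–11:00, 12:20–12:30, 14:40–15:10.
Uma ∩ Aarav ∩ Anders: 09:40–10:40, 10:50–11:00, 12:20–12:30, 14:40–15:10.
Restricted to 11:30–17:10: 12:20–12:30, 14:40–15:10.
Common window lengths: 10, 30 min; longest is 30.

30 minutes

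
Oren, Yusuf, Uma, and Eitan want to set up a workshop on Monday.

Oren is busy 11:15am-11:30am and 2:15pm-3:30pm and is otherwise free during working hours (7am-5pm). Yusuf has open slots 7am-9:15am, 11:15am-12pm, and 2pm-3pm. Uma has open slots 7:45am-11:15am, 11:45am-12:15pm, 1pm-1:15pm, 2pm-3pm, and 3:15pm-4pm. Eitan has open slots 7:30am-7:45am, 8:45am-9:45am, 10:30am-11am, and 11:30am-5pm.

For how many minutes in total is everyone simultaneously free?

60 minutes

Oren free within 07:00–17:00: 07:00–11:15, 11:30–14:15, 15:30–17:00.
Oren ∩ Yusuf: 07:00–09:15, 11:30–12:00, 14:00–14:15.
Oren ∩ Yusuf ∩ Uma: 07:45–09:15, 11:45–12:00, 14:00–14:15.
Oren ∩ Yusuf ∩ Uma ∩ Eitan: 08:45–09:15, 11:45–12:00, 14:00–14:15.
Total common minutes: 30 + 15 + 15 = 60.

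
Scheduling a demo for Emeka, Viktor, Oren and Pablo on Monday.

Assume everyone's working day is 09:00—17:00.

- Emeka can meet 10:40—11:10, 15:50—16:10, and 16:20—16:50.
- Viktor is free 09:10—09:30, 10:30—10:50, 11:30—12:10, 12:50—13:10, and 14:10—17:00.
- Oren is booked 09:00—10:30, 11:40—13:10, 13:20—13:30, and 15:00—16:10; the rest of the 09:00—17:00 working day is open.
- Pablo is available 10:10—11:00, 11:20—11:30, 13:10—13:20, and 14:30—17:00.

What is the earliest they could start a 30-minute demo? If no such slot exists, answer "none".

Oren free within 09:00–17:00: 10:30–11:40, 13:10–13:20, 13:30–15:00, 16:10–17:00.
Emeka ∩ Viktor: 10:40–10:50, 15:50–16:10, 16:20–16:50.
Emeka ∩ Viktor ∩ Oren: 10:40–10:50, 16:20–16:50.
Emeka ∩ Viktor ∩ Oren ∩ Pablo: 10:40–10:50, 16:20–16:50.
Windows ≥ 30 min: 16:20–16:50.
Earliest such window starts at 16:20.

16:20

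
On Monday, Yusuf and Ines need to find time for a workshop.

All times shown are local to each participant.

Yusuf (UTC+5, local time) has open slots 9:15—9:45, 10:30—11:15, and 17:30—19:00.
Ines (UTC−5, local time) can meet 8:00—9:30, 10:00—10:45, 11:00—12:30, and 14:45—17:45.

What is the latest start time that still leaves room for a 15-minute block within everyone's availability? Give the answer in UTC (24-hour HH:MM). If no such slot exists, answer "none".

Yusuf → UTC: 04:15–04:45, 05:30–06:15, 12:30–14:00.
Ines → UTC: 13:00–14:30, 15:00–15:45, 16:00–17:30, 19:45–22:45.
Yusuf ∩ Ines: 13:00–14:00.
Windows ≥ 15 min: 13:00–14:00.
Latest start in the last window 13:00–14:00 is 14:00 − 15 min = 13:45.

13:45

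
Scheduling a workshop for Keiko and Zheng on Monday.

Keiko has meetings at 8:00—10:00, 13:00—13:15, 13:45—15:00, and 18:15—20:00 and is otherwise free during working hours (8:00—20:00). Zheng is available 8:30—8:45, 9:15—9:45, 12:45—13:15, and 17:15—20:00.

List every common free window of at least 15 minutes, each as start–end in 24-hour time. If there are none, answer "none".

Keiko free within 08:00–20:00: 10:00–13:00, 13:15–13:45, 15:00–18:15.
Keiko ∩ Zheng: 12:45–13:00, 17:15–18:15.
Windows ≥ 15 min: 12:45–13:00, 17:15–18:15.

12:45–13:00, 17:15–18:15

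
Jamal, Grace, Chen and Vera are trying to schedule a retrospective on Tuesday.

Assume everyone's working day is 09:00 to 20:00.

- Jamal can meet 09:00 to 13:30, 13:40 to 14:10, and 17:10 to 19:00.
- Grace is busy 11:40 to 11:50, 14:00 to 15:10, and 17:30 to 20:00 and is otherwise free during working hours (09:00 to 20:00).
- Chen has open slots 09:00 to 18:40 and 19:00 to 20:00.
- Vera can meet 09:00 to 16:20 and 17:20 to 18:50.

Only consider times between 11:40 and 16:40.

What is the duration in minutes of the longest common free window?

100 minutes

Grace free within 09:00–20:00: 09:00–11:40, 11:50–14:00, 15:10–17:30.
Jamal ∩ Grace: 09:00–11:40, 11:50–13:30, 13:40–14:00, 17:10–17:30.
Jamal ∩ Grace ∩ Chen: 09:00–11:40, 11:50–13:30, 13:40–14:00, 17:10–17:30.
Jamal ∩ Grace ∩ Chen ∩ Vera: 09:00–11:40, 11:50–13:30, 13:40–14:00, 17:20–17:30.
Restricted to 11:40–16:40: 11:50–13:30, 13:40–14:00.
Common window lengths: 100, 20 min; longest is 100.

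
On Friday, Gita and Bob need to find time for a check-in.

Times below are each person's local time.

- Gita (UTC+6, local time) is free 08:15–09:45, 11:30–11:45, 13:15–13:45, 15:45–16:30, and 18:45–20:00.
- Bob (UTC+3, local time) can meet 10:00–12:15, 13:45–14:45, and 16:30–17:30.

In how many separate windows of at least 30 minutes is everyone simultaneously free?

Gita → UTC: 02:15–03:45, 05:30–05:45, 07:15–07:45, 09:45–10:30, 12:45–14:00.
Bob → UTC: 07:00–09:15, 10:45–11:45, 13:30–14:30.
Gita ∩ Bob: 07:15–07:45, 13:30–14:00.
Windows ≥ 30 min: 07:15–07:45, 13:30–14:00.
That's 2 windows.

2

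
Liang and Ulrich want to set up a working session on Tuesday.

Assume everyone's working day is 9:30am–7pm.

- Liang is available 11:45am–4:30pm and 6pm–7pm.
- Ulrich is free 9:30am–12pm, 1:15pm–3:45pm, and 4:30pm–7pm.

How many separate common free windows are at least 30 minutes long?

2

Liang ∩ Ulrich: 11:45–12:00, 13:15–15:45, 18:00–19:00.
Windows ≥ 30 min: 13:15–15:45, 18:00–19:00.
That's 2 windows.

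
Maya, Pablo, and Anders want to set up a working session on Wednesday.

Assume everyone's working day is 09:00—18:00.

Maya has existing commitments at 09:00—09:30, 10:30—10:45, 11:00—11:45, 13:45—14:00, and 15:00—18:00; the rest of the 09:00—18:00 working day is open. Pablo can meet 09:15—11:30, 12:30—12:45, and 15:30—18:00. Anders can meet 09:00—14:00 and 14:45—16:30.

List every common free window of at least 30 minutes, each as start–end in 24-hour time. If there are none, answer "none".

09:30–10:30

Maya free within 09:00–18:00: 09:30–10:30, 10:45–11:00, 11:45–13:45, 14:00–15:00.
Maya ∩ Pablo: 09:30–10:30, 10:45–11:00, 12:30–12:45.
Maya ∩ Pablo ∩ Anders: 09:30–10:30, 10:45–11:00, 12:30–12:45.
Windows ≥ 30 min: 09:30–10:30.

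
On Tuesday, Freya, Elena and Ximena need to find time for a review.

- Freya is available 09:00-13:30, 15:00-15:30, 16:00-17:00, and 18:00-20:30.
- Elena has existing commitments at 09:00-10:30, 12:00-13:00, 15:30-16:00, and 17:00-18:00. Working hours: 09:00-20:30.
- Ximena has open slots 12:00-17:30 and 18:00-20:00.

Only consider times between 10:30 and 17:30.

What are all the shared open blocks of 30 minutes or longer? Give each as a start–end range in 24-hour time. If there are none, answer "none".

13:00–13:30, 15:00–15:30, 16:00–17:00

Elena free within 09:00–20:30: 10:30–12:00, 13:00–15:30, 16:00–17:00, 18:00–20:30.
Freya ∩ Elena: 10:30–12:00, 13:00–13:30, 15:00–15:30, 16:00–17:00, 18:00–20:30.
Freya ∩ Elena ∩ Ximena: 13:00–13:30, 15:00–15:30, 16:00–17:00, 18:00–20:00.
Restricted to 10:30–17:30: 13:00–13:30, 15:00–15:30, 16:00–17:00.
Windows ≥ 30 min: 13:00–13:30, 15:00–15:30, 16:00–17:00.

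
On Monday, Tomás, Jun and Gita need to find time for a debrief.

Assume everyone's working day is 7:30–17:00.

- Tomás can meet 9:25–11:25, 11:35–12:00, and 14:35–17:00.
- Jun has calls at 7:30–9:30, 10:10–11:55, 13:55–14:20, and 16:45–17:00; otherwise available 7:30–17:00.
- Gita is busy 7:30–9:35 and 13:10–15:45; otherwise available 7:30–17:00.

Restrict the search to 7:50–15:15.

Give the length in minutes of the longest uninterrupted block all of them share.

35 minutes

Jun free within 07:30–17:00: 09:30–10:10, 11:55–13:55, 14:20–16:45.
Gita free within 07:30–17:00: 09:35–13:10, 15:45–17:00.
Tomás ∩ Jun: 09:30–10:10, 11:55–12:00, 14:35–16:45.
Tomás ∩ Jun ∩ Gita: 09:35–10:10, 11:55–12:00, 15:45–16:45.
Restricted to 07:50–15:15: 09:35–10:10, 11:55–12:00.
Common window lengths: 35, 5 min; longest is 35.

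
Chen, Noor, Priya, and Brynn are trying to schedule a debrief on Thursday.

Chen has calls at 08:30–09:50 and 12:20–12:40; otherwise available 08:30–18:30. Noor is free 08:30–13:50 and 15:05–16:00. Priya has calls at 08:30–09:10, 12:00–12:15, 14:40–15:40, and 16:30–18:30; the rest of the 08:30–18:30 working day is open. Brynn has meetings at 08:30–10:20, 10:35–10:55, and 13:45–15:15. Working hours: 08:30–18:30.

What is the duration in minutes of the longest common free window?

Chen free within 08:30–18:30: 09:50–12:20, 12:40–18:30.
Priya free within 08:30–18:30: 09:10–12:00, 12:15–14:40, 15:40–16:30.
Brynn free within 08:30–18:30: 10:20–10:35, 10:55–13:45, 15:15–18:30.
Chen ∩ Noor: 09:50–12:20, 12:40–13:50, 15:05–16:00.
Chen ∩ Noor ∩ Priya: 09:50–12:00, 12:15–12:20, 12:40–13:50, 15:40–16:00.
Chen ∩ Noor ∩ Priya ∩ Brynn: 10:20–10:35, 10:55–12:00, 12:15–12:20, 12:40–13:45, 15:40–16:00.
Common window lengths: 15, 65, 5, 65, 20 min; longest is 65.

65 minutes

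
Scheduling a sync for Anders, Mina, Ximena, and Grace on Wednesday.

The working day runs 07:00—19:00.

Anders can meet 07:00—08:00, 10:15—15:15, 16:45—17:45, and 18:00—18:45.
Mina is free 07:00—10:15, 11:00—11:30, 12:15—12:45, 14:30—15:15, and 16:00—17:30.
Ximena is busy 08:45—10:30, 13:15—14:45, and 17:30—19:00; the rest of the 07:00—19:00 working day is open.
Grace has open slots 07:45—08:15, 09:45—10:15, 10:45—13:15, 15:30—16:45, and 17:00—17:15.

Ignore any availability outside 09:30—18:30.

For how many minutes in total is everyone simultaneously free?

75 minutes

Ximena free within 07:00–19:00: 07:00–08:45, 10:30–13:15, 14:45–17:30.
Anders ∩ Mina: 07:00–08:00, 11:00–11:30, 12:15–12:45, 14:30–15:15, 16:45–17:30.
Anders ∩ Mina ∩ Ximena: 07:00–08:00, 11:00–11:30, 12:15–12:45, 14:45–15:15, 16:45–17:30.
Anders ∩ Mina ∩ Ximena ∩ Grace: 07:45–08:00, 11:00–11:30, 12:15–12:45, 17:00–17:15.
Restricted to 09:30–18:30: 11:00–11:30, 12:15–12:45, 17:00–17:15.
Total common minutes: 30 + 30 + 15 = 75.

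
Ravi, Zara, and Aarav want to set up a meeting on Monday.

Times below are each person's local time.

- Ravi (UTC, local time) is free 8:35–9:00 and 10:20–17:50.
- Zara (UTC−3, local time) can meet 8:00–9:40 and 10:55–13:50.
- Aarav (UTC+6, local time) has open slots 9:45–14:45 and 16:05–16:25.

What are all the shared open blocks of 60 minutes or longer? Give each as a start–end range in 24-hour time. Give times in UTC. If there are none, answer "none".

none

Ravi → UTC: 08:35–09:00, 10:20–17:50.
Zara → UTC: 11:00–12:40, 13:55–16:50.
Aarav → UTC: 03:45–08:45, 10:05–10:25.
Ravi ∩ Zara: 11:00–12:40, 13:55–16:50.
Ravi ∩ Zara ∩ Aarav: (none).
Windows ≥ 60 min: (none).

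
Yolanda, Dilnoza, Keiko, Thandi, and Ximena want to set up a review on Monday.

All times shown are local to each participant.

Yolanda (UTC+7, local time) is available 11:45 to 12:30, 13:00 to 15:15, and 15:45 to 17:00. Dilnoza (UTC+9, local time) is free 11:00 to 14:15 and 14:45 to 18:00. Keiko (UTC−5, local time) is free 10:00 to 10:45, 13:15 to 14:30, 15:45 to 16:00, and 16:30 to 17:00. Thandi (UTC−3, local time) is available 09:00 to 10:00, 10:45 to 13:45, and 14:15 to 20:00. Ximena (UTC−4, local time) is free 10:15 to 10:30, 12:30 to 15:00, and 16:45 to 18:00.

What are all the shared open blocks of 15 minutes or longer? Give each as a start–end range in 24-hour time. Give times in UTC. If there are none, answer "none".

none

Yolanda → UTC: 04:45–05:30, 06:00–08:15, 08:45–10:00.
Dilnoza → UTC: 02:00–05:15, 05:45–09:00.
Keiko → UTC: 15:00–15:45, 18:15–19:30, 20:45–21:00, 21:30–22:00.
Thandi → UTC: 12:00–13:00, 13:45–16:45, 17:15–23:00.
Ximena → UTC: 14:15–14:30, 16:30–19:00, 20:45–22:00.
Yolanda ∩ Dilnoza: 04:45–05:15, 06:00–08:15, 08:45–09:00.
Yolanda ∩ Dilnoza ∩ Keiko: (none).
Yolanda ∩ Dilnoza ∩ Keiko ∩ Thandi: (none).
Yolanda ∩ Dilnoza ∩ Keiko ∩ Thandi ∩ Ximena: (none).
Windows ≥ 15 min: (none).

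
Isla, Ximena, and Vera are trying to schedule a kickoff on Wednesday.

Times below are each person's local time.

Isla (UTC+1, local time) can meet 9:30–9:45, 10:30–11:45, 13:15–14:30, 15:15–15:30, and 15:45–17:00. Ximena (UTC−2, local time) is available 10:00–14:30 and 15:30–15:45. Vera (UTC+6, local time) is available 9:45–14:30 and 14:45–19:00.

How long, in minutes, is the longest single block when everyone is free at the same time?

Isla → UTC: 08:30–08:45, 09:30–10:45, 12:15–13:30, 14:15–14:30, 14:45–16:00.
Ximena → UTC: 12:00–16:30, 17:30–17:45.
Vera → UTC: 03:45–08:30, 08:45–13:00.
Isla ∩ Ximena: 12:15–13:30, 14:15–14:30, 14:45–16:00.
Isla ∩ Ximena ∩ Vera: 12:15–13:00.
Single common window of 45 minutes.

45 minutes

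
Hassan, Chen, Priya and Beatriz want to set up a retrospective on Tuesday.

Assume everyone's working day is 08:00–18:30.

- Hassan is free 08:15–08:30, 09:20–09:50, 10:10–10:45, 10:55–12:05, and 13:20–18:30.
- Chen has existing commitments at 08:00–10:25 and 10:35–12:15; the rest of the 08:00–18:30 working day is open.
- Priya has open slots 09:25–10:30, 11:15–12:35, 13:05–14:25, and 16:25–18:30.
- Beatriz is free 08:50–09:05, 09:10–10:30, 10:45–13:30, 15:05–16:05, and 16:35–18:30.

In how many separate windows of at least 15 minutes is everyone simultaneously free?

Chen free within 08:00–18:30: 10:25–10:35, 12:15–18:30.
Hassan ∩ Chen: 10:25–10:35, 13:20–18:30.
Hassan ∩ Chen ∩ Priya: 10:25–10:30, 13:20–14:25, 16:25–18:30.
Hassan ∩ Chen ∩ Priya ∩ Beatriz: 10:25–10:30, 13:20–13:30, 16:35–18:30.
Windows ≥ 15 min: 16:35–18:30.
That's 1 window.

1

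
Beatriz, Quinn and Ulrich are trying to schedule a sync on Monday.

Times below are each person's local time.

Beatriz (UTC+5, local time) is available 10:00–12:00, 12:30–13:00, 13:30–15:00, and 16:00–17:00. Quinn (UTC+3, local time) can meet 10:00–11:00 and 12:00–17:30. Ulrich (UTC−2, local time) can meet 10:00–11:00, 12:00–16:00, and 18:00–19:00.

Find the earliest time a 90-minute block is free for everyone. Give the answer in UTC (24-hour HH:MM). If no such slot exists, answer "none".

Beatriz → UTC: 05:00–07:00, 07:30–08:00, 08:30–10:00, 11:00–12:00.
Quinn → UTC: 07:00–08:00, 09:00–14:30.
Ulrich → UTC: 12:00–13:00, 14:00–18:00, 20:00–21:00.
Beatriz ∩ Quinn: 07:30–08:00, 09:00–10:00, 11:00–12:00.
Beatriz ∩ Quinn ∩ Ulrich: (none).
Windows ≥ 90 min: (none).

none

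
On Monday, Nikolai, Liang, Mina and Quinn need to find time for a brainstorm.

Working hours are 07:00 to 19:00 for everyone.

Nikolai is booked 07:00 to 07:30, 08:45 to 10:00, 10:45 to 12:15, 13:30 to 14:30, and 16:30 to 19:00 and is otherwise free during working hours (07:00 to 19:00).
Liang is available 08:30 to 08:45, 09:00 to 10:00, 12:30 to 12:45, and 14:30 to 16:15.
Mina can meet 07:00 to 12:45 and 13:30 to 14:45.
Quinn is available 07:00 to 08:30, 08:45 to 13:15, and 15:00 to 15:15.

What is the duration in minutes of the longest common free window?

15 minutes

Nikolai free within 07:00–19:00: 07:30–08:45, 10:00–10:45, 12:15–13:30, 14:30–16:30.
Nikolai ∩ Liang: 08:30–08:45, 12:30–12:45, 14:30–16:15.
Nikolai ∩ Liang ∩ Mina: 08:30–08:45, 12:30–12:45, 14:30–14:45.
Nikolai ∩ Liang ∩ Mina ∩ Quinn: 12:30–12:45.
Single common window of 15 minutes.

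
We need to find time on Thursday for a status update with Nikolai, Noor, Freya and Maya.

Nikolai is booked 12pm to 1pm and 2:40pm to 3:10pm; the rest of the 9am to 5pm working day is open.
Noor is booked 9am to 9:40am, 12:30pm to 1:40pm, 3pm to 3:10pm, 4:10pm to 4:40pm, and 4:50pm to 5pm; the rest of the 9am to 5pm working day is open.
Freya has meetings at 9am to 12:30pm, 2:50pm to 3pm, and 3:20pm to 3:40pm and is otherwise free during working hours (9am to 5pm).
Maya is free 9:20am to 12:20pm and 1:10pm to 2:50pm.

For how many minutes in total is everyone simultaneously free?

60 minutes

Nikolai free within 09:00–17:00: 09:00–12:00, 13:00–14:40, 15:10–17:00.
Noor free within 09:00–17:00: 09:40–12:30, 13:40–15:00, 15:10–16:10, 16:40–16:50.
Freya free within 09:00–17:00: 12:30–14:50, 15:00–15:20, 15:40–17:00.
Nikolai ∩ Noor: 09:40–12:00, 13:40–14:40, 15:10–16:10, 16:40–16:50.
Nikolai ∩ Noor ∩ Freya: 13:40–14:40, 15:10–15:20, 15:40–16:10, 16:40–16:50.
Nikolai ∩ Noor ∩ Freya ∩ Maya: 13:40–14:40.
Total common minutes: 60.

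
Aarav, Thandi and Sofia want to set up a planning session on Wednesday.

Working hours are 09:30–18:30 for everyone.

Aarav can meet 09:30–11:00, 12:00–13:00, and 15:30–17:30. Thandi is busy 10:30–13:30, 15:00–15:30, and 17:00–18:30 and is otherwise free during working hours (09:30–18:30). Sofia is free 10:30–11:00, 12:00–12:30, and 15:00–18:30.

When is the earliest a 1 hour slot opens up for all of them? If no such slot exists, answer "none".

15:30

Thandi free within 09:30–18:30: 09:30–10:30, 13:30–15:00, 15:30–17:00.
Aarav ∩ Thandi: 09:30–10:30, 15:30–17:00.
Aarav ∩ Thandi ∩ Sofia: 15:30–17:00.
Windows ≥ 60 min: 15:30–17:00.
Earliest such window starts at 15:30.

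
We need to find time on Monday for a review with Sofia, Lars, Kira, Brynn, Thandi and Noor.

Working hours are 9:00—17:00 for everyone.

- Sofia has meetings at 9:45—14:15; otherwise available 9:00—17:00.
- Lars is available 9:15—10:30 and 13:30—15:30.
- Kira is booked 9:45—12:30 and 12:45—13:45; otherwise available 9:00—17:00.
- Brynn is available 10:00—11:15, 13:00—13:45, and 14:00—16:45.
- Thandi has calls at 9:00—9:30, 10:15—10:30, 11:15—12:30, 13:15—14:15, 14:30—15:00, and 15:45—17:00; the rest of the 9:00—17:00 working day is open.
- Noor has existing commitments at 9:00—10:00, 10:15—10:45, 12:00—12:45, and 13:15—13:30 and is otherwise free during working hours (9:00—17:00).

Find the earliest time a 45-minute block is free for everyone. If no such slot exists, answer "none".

none

Sofia free within 09:00–17:00: 09:00–09:45, 14:15–17:00.
Kira free within 09:00–17:00: 09:00–09:45, 12:30–12:45, 13:45–17:00.
Thandi free within 09:00–17:00: 09:30–10:15, 10:30–11:15, 12:30–13:15, 14:15–14:30, 15:00–15:45.
Noor free within 09:00–17:00: 10:00–10:15, 10:45–12:00, 12:45–13:15, 13:30–17:00.
Sofia ∩ Lars: 09:15–09:45, 14:15–15:30.
Sofia ∩ Lars ∩ Kira: 09:15–09:45, 14:15–15:30.
Sofia ∩ Lars ∩ Kira ∩ Brynn: 14:15–15:30.
Sofia ∩ Lars ∩ Kira ∩ Brynn ∩ Thandi: 14:15–14:30, 15:00–15:30.
Sofia ∩ Lars ∩ Kira ∩ Brynn ∩ Thandi ∩ Noor: 14:15–14:30, 15:00–15:30.
Windows ≥ 45 min: (none).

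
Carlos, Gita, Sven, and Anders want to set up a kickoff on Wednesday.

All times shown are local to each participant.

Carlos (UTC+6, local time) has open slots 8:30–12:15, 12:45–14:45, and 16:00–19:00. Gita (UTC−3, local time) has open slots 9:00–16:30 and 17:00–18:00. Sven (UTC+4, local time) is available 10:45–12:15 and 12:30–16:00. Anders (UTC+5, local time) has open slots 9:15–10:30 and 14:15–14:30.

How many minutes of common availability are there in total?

0 minutes

Carlos → UTC: 02:30–06:15, 06:45–08:45, 10:00–13:00.
Gita → UTC: 12:00–19:30, 20:00–21:00.
Sven → UTC: 06:45–08:15, 08:30–12:00.
Anders → UTC: 04:15–05:30, 09:15–09:30.
Carlos ∩ Gita: 12:00–13:00.
Carlos ∩ Gita ∩ Sven: (none).
Carlos ∩ Gita ∩ Sven ∩ Anders: (none).
Total common minutes: 0.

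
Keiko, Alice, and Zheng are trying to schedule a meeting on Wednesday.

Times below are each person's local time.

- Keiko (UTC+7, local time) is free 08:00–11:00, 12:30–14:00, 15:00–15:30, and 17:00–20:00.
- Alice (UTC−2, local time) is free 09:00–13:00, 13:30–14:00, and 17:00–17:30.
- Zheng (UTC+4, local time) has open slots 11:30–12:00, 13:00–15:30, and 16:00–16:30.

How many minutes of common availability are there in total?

60 minutes

Keiko → UTC: 01:00–04:00, 05:30–07:00, 08:00–08:30, 10:00–13:00.
Alice → UTC: 11:00–15:00, 15:30–16:00, 19:00–19:30.
Zheng → UTC: 07:30–08:00, 09:00–11:30, 12:00–12:30.
Keiko ∩ Alice: 11:00–13:00.
Keiko ∩ Alice ∩ Zheng: 11:00–11:30, 12:00–12:30.
Total common minutes: 30 + 30 = 60.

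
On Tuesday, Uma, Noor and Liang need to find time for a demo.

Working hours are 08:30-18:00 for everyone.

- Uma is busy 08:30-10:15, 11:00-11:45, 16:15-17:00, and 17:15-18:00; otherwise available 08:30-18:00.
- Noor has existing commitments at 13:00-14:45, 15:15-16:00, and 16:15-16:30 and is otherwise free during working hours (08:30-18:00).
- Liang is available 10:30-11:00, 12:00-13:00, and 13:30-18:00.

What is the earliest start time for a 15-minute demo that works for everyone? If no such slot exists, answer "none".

Uma free within 08:30–18:00: 10:15–11:00, 11:45–16:15, 17:00–17:15.
Noor free within 08:30–18:00: 08:30–13:00, 14:45–15:15, 16:00–16:15, 16:30–18:00.
Uma ∩ Noor: 10:15–11:00, 11:45–13:00, 14:45–15:15, 16:00–16:15, 17:00–17:15.
Uma ∩ Noor ∩ Liang: 10:30–11:00, 12:00–13:00, 14:45–15:15, 16:00–16:15, 17:00–17:15.
Windows ≥ 15 min: 10:30–11:00, 12:00–13:00, 14:45–15:15, 16:00–16:15, 17:00–17:15.
Earliest such window starts at 10:30.

10:30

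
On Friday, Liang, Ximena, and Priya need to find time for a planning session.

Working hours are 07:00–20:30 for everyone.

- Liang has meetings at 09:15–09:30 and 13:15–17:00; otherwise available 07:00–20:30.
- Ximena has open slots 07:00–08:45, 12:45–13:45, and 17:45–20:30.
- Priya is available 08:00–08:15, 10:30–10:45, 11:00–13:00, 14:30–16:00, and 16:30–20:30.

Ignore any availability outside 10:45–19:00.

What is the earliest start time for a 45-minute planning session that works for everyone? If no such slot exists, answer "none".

17:45

Liang free within 07:00–20:30: 07:00–09:15, 09:30–13:15, 17:00–20:30.
Liang ∩ Ximena: 07:00–08:45, 12:45–13:15, 17:45–20:30.
Liang ∩ Ximena ∩ Priya: 08:00–08:15, 12:45–13:00, 17:45–20:30.
Restricted to 10:45–19:00: 12:45–13:00, 17:45–19:00.
Windows ≥ 45 min: 17:45–19:00.
Earliest such window starts at 17:45.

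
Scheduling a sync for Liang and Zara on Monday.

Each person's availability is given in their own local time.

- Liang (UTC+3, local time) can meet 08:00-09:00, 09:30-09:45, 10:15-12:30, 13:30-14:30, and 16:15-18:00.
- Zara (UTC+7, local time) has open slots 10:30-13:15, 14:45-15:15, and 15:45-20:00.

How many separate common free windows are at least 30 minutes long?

4

Liang → UTC: 05:00–06:00, 06:30–06:45, 07:15–09:30, 10:30–11:30, 13:15–15:00.
Zara → UTC: 03:30–06:15, 07:45–08:15, 08:45–13:00.
Liang ∩ Zara: 05:00–06:00, 07:45–08:15, 08:45–09:30, 10:30–11:30.
Windows ≥ 30 min: 05:00–06:00, 07:45–08:15, 08:45–09:30, 10:30–11:30.
That's 4 windows.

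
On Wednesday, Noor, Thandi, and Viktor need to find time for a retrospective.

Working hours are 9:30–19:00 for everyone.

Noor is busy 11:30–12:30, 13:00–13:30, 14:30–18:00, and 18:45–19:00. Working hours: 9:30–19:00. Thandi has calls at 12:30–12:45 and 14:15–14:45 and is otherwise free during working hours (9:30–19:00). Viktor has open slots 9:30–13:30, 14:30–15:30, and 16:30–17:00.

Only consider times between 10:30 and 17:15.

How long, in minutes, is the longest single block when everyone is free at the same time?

Noor free within 09:30–19:00: 09:30–11:30, 12:30–13:00, 13:30–14:30, 18:00–18:45.
Thandi free within 09:30–19:00: 09:30–12:30, 12:45–14:15, 14:45–19:00.
Noor ∩ Thandi: 09:30–11:30, 12:45–13:00, 13:30–14:15, 18:00–18:45.
Noor ∩ Thandi ∩ Viktor: 09:30–11:30, 12:45–13:00.
Restricted to 10:30–17:15: 10:30–11:30, 12:45–13:00.
Common window lengths: 60, 15 min; longest is 60.

60 minutes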